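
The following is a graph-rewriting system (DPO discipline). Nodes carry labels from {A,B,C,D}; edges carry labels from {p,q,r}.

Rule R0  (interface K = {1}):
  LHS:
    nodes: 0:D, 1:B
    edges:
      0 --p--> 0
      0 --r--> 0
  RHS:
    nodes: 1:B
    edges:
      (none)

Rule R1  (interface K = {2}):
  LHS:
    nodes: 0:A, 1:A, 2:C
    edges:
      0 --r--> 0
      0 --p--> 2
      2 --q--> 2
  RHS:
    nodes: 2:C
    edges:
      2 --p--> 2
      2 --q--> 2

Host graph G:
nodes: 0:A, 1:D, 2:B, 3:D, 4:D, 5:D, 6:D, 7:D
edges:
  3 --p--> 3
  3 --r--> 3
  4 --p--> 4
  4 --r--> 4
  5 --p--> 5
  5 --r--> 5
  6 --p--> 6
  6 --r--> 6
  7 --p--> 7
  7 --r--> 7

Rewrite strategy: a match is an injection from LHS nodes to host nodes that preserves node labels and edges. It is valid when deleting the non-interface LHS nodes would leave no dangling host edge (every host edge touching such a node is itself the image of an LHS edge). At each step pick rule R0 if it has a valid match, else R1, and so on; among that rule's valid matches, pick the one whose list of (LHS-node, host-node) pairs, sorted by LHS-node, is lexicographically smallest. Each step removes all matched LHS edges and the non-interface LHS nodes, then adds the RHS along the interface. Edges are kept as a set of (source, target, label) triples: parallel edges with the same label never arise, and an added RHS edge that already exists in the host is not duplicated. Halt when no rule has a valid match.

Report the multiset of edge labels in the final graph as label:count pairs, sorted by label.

Answer: (no edges)

Derivation:
initial: |V|=8 |E|=10  E = 3-p->3 3-r->3 4-p->4 4-r->4 5-p->5 5-r->5 6-p->6 6-r->6 7-p->7 7-r->7
step 1: apply R0 at {0↦3, 1↦2}  → |V|=7 |E|=8  E = 4-p->4 4-r->4 5-p->5 5-r->5 6-p->6 6-r->6 7-p->7 7-r->7
step 2: apply R0 at {0↦4, 1↦2}  → |V|=6 |E|=6  E = 5-p->5 5-r->5 6-p->6 6-r->6 7-p->7 7-r->7
step 3: apply R0 at {0↦5, 1↦2}  → |V|=5 |E|=4  E = 6-p->6 6-r->6 7-p->7 7-r->7
step 4: apply R0 at {0↦6, 1↦2}  → |V|=4 |E|=2  E = 7-p->7 7-r->7
step 5: apply R0 at {0↦7, 1↦2}  → |V|=3 |E|=0  E = ∅
halt: no rule applies after step 5
NF edges: []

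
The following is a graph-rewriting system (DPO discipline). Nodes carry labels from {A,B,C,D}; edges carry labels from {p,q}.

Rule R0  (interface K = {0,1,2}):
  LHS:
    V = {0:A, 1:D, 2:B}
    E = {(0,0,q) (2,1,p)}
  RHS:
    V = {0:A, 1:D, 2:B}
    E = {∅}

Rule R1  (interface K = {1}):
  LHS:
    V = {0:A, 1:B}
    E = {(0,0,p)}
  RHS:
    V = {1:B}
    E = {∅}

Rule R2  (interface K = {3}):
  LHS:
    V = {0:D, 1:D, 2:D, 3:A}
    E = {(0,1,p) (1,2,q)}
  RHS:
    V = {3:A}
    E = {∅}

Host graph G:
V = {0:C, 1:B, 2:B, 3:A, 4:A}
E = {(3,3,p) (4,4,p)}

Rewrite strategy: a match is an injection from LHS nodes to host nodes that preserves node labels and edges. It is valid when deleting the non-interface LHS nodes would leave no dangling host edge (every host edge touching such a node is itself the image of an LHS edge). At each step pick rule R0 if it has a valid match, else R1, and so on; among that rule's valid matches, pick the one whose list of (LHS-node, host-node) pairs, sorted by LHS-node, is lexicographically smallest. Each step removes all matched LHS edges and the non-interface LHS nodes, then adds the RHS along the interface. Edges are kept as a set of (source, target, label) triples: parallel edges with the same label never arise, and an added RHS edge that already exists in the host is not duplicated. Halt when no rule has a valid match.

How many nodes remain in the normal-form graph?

Answer: 3

Rewrite trace:
[0] host  ⇒  5 nodes, 2 edges  {3-p->3 4-p->4}
[1] R1 @ {0↦3, 1↦1}  ⇒  4 nodes, 1 edges  {4-p->4}
[2] R1 @ {0↦4, 1↦1}  ⇒  3 nodes, 0 edges  {∅}
final graph: no rule applies after step 2
NF nodes: {0:C, 1:B, 2:B}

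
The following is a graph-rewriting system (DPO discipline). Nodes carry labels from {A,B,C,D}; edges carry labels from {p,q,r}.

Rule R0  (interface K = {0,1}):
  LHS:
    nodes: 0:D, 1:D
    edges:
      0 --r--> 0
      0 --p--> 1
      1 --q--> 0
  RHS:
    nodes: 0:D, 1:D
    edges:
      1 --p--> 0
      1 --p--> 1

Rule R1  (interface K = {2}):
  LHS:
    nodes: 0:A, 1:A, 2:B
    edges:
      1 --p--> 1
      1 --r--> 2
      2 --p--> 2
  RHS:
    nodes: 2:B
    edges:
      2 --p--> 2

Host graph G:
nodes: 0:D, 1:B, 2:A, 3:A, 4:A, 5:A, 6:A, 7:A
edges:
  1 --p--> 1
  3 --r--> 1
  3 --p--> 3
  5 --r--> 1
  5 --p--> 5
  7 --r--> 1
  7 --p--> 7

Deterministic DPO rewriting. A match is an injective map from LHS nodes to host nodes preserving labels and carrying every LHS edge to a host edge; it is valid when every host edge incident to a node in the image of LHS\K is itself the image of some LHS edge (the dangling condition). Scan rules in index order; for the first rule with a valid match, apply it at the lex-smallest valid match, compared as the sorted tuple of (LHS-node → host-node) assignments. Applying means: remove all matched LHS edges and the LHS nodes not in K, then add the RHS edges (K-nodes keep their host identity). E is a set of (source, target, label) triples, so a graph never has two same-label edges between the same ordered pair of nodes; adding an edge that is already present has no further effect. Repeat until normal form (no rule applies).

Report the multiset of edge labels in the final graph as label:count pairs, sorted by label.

Answer: p:1

Derivation:
start.  V:8 E:7  edges: 1-p->1 3-r->1 3-p->3 5-r->1 5-p->5 7-r->1 7-p->7
1. fire R1 via {0↦2, 1↦3, 2↦1}  →  V:6 E:5  edges: 1-p->1 5-r->1 5-p->5 7-r->1 7-p->7
2. fire R1 via {0↦4, 1↦5, 2↦1}  →  V:4 E:3  edges: 1-p->1 7-r->1 7-p->7
3. fire R1 via {0↦6, 1↦7, 2↦1}  →  V:2 E:1  edges: 1-p->1
normal form: no rule applies after step 3
NF edges: [(1, 1, 'p')]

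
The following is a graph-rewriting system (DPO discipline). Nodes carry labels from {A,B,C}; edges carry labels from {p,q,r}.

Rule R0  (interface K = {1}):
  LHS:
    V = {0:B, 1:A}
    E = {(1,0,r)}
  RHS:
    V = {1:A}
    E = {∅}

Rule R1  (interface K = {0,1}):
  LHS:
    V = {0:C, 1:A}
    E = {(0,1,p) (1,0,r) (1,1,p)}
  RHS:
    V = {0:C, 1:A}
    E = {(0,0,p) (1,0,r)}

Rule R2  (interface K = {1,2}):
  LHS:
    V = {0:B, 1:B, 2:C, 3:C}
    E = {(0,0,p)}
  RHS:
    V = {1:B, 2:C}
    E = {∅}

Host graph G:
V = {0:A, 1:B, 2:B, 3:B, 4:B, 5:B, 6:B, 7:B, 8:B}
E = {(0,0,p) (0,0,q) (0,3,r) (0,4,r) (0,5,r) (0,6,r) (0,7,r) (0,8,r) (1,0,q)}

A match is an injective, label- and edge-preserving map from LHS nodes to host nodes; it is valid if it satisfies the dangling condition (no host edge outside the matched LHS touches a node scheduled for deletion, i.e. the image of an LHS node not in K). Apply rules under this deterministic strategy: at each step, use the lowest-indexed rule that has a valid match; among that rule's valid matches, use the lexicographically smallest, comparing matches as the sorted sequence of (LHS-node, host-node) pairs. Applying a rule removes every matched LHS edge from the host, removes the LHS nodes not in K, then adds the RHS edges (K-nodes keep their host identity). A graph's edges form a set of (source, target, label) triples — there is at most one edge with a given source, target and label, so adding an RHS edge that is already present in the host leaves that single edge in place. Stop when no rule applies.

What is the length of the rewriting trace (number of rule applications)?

start.  V:9 E:9  edges: 0-p->0 0-q->0 0-r->3 0-r->4 0-r->5 0-r->6 0-r->7 0-r->8 1-q->0
1. fire R0 via {0↦3, 1↦0}  →  V:8 E:8  edges: 0-p->0 0-q->0 0-r->4 0-r->5 0-r->6 0-r->7 0-r->8 1-q->0
2. fire R0 via {0↦4, 1↦0}  →  V:7 E:7  edges: 0-p->0 0-q->0 0-r->5 0-r->6 0-r->7 0-r->8 1-q->0
3. fire R0 via {0↦5, 1↦0}  →  V:6 E:6  edges: 0-p->0 0-q->0 0-r->6 0-r->7 0-r->8 1-q->0
4. fire R0 via {0↦6, 1↦0}  →  V:5 E:5  edges: 0-p->0 0-q->0 0-r->7 0-r->8 1-q->0
5. fire R0 via {0↦7, 1↦0}  →  V:4 E:4  edges: 0-p->0 0-q->0 0-r->8 1-q->0
6. fire R0 via {0↦8, 1↦0}  →  V:3 E:3  edges: 0-p->0 0-q->0 1-q->0
halt: no rule applies after step 6

Answer: 6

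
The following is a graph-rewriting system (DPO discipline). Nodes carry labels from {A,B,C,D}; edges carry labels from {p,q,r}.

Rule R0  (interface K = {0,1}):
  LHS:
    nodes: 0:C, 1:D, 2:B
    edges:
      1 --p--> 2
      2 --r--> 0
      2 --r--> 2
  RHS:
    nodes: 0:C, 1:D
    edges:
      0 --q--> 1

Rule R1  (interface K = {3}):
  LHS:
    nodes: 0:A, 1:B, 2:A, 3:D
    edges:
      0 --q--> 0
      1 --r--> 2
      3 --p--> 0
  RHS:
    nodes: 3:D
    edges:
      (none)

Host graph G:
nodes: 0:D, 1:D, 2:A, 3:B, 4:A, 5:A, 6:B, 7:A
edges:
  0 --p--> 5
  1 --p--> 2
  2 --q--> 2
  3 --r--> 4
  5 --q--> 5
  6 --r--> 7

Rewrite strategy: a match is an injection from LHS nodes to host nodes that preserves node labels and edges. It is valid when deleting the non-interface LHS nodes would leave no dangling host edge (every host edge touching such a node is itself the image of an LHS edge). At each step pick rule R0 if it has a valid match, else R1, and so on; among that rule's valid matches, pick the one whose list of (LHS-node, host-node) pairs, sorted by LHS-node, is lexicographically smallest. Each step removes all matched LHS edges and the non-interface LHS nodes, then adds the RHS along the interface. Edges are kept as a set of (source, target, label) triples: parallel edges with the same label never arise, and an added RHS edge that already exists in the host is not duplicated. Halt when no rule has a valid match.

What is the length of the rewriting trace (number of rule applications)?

Answer: 2

Steps:
start.  V:8 E:6  edges: 0-p->5 1-p->2 2-q->2 3-r->4 5-q->5 6-r->7
1. fire R1 via {0↦2, 1↦3, 2↦4, 3↦1}  →  V:5 E:3  edges: 0-p->5 5-q->5 6-r->7
2. fire R1 via {0↦5, 1↦6, 2↦7, 3↦0}  →  V:2 E:0  edges: ∅
final graph: no rule applies after step 2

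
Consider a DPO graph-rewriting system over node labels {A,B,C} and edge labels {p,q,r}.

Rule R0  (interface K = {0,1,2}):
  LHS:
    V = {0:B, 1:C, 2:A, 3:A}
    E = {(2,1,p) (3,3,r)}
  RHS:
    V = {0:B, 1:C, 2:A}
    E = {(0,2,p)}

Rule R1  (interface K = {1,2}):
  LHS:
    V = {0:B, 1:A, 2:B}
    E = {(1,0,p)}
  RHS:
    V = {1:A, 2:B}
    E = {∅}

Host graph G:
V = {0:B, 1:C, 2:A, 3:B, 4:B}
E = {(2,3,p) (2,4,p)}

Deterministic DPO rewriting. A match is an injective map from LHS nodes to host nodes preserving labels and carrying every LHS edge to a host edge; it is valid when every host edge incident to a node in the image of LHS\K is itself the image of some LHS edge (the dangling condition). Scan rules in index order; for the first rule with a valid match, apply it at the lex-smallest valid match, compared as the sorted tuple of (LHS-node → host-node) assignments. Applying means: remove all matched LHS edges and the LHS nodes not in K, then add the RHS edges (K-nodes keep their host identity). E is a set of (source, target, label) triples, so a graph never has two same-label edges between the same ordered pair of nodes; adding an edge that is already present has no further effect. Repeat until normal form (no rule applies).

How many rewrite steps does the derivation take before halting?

Answer: 2

Derivation:
[0] host  ⇒  5 nodes, 2 edges  {2-p->3 2-p->4}
[1] R1 @ {0↦3, 1↦2, 2↦0}  ⇒  4 nodes, 1 edges  {2-p->4}
[2] R1 @ {0↦4, 1↦2, 2↦0}  ⇒  3 nodes, 0 edges  {∅}
halt: no rule applies after step 2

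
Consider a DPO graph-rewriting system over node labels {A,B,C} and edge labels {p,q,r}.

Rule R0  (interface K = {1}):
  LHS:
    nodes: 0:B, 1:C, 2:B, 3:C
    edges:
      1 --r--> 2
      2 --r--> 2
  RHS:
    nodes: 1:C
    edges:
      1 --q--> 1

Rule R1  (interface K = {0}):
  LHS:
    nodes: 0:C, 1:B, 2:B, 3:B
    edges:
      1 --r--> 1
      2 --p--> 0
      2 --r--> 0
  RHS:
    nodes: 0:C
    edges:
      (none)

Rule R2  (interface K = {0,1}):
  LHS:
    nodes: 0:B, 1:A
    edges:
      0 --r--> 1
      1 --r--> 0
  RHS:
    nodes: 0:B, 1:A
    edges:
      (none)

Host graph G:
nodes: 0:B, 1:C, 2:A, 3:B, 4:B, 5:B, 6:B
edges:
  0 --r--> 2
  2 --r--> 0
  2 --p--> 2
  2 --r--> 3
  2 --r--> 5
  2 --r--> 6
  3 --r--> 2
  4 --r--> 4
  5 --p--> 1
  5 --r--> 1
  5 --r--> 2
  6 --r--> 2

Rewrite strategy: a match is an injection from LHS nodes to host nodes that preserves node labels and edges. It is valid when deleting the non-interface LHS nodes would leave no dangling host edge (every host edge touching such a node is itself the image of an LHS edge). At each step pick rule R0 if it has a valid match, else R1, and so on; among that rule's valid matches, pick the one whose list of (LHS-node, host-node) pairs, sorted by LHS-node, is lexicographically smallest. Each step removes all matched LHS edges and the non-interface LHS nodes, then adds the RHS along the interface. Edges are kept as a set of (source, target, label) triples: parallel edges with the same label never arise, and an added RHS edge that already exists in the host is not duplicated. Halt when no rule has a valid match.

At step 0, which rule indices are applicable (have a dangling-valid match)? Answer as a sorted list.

Answer: [R2]

Steps:
R0: no valid match — LHS pattern not found
R1: no valid match — 3 raw matches, all fail dangling condition
R2: 4 valid matches — {0↦0, 1↦2}, {0↦3, 1↦2}, {0↦5, 1↦2} (+1 more)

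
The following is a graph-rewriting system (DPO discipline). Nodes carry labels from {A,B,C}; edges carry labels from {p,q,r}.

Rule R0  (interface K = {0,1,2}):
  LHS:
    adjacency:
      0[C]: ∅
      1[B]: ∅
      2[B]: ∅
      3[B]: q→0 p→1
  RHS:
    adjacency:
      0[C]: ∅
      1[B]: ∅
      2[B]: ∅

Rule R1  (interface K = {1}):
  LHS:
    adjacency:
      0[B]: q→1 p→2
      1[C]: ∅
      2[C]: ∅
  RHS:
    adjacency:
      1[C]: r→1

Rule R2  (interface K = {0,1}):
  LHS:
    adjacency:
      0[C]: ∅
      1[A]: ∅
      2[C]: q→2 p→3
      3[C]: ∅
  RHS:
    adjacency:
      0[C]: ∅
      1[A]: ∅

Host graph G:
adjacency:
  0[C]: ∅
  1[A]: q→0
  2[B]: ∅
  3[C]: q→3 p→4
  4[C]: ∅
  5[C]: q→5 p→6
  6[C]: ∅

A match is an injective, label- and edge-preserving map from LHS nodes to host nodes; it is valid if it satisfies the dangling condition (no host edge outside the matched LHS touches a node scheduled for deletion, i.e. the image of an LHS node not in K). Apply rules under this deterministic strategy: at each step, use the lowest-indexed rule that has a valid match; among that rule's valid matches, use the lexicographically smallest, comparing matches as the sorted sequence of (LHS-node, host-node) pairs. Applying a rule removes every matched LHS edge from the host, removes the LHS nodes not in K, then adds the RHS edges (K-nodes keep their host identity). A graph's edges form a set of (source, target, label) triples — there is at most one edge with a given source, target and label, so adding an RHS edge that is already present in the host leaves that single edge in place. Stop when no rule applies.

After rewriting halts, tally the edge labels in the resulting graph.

Answer: q:1

Derivation:
[0] host  ⇒  7 nodes, 5 edges  {1-q->0 3-q->3 3-p->4 5-q->5 5-p->6}
[1] R2 @ {0↦0, 1↦1, 2↦3, 3↦4}  ⇒  5 nodes, 3 edges  {1-q->0 5-q->5 5-p->6}
[2] R2 @ {0↦0, 1↦1, 2↦5, 3↦6}  ⇒  3 nodes, 1 edges  {1-q->0}
normal form: no rule applies after step 2
NF edges: [(1, 0, 'q')]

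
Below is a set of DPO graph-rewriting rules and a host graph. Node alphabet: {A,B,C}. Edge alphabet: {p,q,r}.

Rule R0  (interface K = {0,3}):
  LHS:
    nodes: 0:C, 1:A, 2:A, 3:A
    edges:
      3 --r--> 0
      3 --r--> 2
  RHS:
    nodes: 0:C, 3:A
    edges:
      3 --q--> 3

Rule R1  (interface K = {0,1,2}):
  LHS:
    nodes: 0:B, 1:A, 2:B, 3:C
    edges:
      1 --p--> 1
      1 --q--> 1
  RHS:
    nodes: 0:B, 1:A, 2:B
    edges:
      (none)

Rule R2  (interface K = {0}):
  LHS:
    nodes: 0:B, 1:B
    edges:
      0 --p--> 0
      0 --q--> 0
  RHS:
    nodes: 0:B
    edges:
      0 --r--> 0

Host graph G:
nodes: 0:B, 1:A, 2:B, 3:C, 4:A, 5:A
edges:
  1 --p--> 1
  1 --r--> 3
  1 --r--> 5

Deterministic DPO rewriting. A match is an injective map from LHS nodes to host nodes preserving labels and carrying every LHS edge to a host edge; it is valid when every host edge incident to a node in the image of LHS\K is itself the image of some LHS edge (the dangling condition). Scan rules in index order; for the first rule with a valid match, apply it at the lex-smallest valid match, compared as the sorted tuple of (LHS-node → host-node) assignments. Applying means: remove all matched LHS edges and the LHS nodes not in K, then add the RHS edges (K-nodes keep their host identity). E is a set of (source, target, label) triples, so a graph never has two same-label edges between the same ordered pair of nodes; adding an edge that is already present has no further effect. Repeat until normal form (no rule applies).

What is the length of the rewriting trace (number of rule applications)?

initial: |V|=6 |E|=3  E = 1-p->1 1-r->3 1-r->5
step 1: apply R0 at {0↦3, 1↦4, 2↦5, 3↦1}  → |V|=4 |E|=2  E = 1-p->1 1-q->1
step 2: apply R1 at {0↦0, 1↦1, 2↦2, 3↦3}  → |V|=3 |E|=0  E = ∅
final graph: no rule applies after step 2

Answer: 2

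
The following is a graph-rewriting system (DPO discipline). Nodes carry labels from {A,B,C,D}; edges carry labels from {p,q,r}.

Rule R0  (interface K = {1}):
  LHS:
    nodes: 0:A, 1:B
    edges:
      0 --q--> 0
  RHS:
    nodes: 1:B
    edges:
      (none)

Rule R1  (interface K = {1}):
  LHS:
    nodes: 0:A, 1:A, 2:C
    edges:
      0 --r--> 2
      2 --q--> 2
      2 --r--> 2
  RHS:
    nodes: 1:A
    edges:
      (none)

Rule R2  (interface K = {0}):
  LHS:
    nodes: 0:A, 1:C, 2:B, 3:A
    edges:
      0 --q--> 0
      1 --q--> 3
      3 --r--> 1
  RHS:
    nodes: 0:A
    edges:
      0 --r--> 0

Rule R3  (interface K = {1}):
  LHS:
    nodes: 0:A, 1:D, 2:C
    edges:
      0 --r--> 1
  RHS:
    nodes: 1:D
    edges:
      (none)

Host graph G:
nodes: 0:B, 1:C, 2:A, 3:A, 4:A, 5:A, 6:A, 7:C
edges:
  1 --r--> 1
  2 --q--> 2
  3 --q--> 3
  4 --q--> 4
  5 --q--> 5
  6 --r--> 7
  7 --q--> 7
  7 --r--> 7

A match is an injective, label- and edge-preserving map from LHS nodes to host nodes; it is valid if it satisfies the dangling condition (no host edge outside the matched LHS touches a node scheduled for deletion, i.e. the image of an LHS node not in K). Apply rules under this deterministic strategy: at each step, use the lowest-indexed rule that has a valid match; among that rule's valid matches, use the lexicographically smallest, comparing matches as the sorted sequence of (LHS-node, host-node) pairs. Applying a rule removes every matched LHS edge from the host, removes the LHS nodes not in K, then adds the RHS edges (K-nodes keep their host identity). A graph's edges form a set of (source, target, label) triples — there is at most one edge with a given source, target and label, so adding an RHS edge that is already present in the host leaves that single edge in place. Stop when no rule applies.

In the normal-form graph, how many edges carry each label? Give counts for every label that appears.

[0] host  ⇒  8 nodes, 8 edges  {1-r->1 2-q->2 3-q->3 4-q->4 5-q->5 6-r->7 7-q->7 7-r->7}
[1] R0 @ {0↦2, 1↦0}  ⇒  7 nodes, 7 edges  {1-r->1 3-q->3 4-q->4 5-q->5 6-r->7 7-q->7 7-r->7}
[2] R0 @ {0↦3, 1↦0}  ⇒  6 nodes, 6 edges  {1-r->1 4-q->4 5-q->5 6-r->7 7-q->7 7-r->7}
[3] R0 @ {0↦4, 1↦0}  ⇒  5 nodes, 5 edges  {1-r->1 5-q->5 6-r->7 7-q->7 7-r->7}
[4] R0 @ {0↦5, 1↦0}  ⇒  4 nodes, 4 edges  {1-r->1 6-r->7 7-q->7 7-r->7}
normal form: no rule applies after step 4
NF edges: [(1, 1, 'r'), (6, 7, 'r'), (7, 7, 'q'), (7, 7, 'r')]

Answer: q:1 r:3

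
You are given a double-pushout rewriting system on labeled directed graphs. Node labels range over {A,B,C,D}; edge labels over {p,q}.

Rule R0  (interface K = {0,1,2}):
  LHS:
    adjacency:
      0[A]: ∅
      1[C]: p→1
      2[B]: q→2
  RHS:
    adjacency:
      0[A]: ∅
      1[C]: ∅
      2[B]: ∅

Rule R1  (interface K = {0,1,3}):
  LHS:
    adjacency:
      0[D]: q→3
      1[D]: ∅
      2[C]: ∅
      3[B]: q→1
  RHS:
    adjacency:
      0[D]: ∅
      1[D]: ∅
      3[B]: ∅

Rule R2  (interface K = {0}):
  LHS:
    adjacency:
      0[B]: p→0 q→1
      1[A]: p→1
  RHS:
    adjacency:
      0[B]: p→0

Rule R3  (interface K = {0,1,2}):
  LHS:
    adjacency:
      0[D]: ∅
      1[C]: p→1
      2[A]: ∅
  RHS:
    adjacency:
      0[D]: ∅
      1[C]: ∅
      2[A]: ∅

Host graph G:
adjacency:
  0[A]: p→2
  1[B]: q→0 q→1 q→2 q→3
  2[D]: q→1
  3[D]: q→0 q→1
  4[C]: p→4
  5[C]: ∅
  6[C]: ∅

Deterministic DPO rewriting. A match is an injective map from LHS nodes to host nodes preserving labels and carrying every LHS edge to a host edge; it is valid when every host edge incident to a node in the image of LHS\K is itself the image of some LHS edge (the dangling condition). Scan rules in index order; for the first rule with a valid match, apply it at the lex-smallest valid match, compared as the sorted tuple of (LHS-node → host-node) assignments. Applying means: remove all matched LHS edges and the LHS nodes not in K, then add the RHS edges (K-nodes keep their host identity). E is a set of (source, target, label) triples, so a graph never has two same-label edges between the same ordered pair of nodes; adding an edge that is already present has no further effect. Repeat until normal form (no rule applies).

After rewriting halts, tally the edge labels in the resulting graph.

start.  V:7 E:9  edges: 0-p->2 1-q->0 1-q->1 1-q->2 1-q->3 2-q->1 3-q->0 3-q->1 4-p->4
1. fire R0 via {0↦0, 1↦4, 2↦1}  →  V:7 E:7  edges: 0-p->2 1-q->0 1-q->2 1-q->3 2-q->1 3-q->0 3-q->1
2. fire R1 via {0↦2, 1↦3, 2↦4, 3↦1}  →  V:6 E:5  edges: 0-p->2 1-q->0 1-q->2 3-q->0 3-q->1
3. fire R1 via {0↦3, 1↦2, 2↦5, 3↦1}  →  V:5 E:3  edges: 0-p->2 1-q->0 3-q->0
final graph: no rule applies after step 3
NF edges: [(0, 2, 'p'), (1, 0, 'q'), (3, 0, 'q')]

Answer: p:1 q:2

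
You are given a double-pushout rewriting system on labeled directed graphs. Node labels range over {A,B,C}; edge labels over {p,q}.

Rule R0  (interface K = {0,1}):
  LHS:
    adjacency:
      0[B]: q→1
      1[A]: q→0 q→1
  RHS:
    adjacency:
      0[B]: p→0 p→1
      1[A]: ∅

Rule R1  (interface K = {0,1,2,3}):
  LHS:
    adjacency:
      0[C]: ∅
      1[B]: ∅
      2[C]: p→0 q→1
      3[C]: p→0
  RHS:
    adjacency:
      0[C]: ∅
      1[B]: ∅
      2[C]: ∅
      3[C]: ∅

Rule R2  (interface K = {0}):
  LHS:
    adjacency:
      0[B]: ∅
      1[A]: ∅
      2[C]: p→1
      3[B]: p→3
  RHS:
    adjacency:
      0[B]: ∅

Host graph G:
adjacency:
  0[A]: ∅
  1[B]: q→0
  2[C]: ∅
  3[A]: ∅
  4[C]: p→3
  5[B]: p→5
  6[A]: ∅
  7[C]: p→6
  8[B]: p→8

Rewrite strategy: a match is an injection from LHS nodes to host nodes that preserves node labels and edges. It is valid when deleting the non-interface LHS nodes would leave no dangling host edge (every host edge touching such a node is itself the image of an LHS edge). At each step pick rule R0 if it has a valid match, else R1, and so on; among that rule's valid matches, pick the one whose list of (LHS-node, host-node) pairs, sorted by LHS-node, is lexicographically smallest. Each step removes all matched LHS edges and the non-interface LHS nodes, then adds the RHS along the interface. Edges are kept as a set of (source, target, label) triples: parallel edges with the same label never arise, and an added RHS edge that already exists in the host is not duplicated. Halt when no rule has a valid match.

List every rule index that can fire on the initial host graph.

R0: no valid match — LHS pattern not found
R1: no valid match — LHS pattern not found
R2: 8 valid matches — {0↦1, 1↦3, 2↦4, 3↦5}, {0↦1, 1↦3, 2↦4, 3↦8}, {0↦1, 1↦6, 2↦7, 3↦5} (+5 more)

Answer: [R2]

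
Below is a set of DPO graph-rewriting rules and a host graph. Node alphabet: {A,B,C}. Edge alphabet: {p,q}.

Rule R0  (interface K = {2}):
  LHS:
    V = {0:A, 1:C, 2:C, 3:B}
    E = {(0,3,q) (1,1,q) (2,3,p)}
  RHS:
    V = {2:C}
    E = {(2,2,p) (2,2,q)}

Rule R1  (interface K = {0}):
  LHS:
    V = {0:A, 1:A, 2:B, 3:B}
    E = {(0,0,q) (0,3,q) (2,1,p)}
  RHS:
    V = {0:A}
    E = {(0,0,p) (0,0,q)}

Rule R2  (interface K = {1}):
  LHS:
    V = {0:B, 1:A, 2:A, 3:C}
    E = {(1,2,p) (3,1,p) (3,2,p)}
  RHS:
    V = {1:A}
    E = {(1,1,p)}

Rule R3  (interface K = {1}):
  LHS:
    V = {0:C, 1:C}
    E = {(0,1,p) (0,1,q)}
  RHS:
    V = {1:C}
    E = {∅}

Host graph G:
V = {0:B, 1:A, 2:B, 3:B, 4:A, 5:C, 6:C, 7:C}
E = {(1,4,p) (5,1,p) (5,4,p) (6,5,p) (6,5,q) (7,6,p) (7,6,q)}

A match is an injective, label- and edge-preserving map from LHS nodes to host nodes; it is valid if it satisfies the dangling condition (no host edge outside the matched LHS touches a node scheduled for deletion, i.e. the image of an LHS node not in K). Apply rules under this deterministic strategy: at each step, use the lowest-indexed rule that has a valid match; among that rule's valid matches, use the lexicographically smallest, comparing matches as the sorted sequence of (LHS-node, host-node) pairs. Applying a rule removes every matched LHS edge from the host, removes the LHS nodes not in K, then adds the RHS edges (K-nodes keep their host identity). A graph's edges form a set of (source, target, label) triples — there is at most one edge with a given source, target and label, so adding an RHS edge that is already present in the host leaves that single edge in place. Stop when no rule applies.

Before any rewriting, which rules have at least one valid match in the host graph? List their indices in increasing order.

R0: no valid match — LHS pattern not found
R1: no valid match — LHS pattern not found
R2: no valid match — 3 raw matches, all fail dangling condition
R3: 1 valid match — {0↦7, 1↦6}

Answer: [R3]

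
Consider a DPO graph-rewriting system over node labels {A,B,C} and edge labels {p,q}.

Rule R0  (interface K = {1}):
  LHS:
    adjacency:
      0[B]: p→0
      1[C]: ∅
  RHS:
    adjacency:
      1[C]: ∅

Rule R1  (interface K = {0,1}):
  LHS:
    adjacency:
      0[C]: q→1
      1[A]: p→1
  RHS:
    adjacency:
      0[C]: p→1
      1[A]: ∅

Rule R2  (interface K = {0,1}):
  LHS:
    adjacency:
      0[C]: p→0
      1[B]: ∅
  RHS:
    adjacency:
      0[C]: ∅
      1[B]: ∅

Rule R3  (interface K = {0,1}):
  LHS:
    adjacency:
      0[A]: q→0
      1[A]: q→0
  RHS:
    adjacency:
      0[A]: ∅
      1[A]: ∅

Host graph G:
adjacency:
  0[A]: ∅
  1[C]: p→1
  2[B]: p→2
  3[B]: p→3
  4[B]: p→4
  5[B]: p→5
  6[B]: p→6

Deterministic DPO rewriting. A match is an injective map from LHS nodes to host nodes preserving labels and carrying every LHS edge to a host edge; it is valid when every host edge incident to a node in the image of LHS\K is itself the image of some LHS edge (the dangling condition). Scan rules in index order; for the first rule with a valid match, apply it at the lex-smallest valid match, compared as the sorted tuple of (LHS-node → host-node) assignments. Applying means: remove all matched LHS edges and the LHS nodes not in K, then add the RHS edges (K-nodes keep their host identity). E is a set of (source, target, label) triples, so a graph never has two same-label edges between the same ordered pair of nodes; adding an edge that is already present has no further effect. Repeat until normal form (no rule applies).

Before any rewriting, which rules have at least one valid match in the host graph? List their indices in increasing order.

R0: 5 valid matches — {0↦2, 1↦1}, {0↦3, 1↦1}, {0↦4, 1↦1} (+2 more)
R1: no valid match — LHS pattern not found
R2: 5 valid matches — {0↦1, 1↦2}, {0↦1, 1↦3}, {0↦1, 1↦4} (+2 more)
R3: no valid match — LHS pattern not found

Answer: [R0,R2]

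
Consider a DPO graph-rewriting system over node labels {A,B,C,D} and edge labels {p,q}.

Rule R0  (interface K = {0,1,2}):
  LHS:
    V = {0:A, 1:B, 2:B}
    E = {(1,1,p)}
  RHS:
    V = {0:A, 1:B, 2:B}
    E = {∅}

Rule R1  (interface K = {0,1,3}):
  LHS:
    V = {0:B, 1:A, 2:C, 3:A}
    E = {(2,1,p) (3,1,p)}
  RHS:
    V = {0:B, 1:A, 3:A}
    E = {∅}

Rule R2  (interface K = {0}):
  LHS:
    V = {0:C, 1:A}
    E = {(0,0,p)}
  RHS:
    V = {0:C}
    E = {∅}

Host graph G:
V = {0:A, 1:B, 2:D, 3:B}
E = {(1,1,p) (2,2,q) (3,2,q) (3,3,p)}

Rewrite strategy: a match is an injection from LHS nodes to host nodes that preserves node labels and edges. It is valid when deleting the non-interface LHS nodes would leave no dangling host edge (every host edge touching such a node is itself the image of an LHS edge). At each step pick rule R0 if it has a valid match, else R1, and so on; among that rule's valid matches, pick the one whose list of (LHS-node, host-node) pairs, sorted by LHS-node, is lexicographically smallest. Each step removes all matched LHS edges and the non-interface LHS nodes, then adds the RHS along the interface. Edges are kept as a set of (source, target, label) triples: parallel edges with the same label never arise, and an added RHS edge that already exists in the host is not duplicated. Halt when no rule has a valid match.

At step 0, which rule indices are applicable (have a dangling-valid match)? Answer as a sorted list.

R0: 2 valid matches — {0↦0, 1↦1, 2↦3}, {0↦0, 1↦3, 2↦1}
R1: no valid match — LHS pattern not found
R2: no valid match — LHS pattern not found

Answer: [R0]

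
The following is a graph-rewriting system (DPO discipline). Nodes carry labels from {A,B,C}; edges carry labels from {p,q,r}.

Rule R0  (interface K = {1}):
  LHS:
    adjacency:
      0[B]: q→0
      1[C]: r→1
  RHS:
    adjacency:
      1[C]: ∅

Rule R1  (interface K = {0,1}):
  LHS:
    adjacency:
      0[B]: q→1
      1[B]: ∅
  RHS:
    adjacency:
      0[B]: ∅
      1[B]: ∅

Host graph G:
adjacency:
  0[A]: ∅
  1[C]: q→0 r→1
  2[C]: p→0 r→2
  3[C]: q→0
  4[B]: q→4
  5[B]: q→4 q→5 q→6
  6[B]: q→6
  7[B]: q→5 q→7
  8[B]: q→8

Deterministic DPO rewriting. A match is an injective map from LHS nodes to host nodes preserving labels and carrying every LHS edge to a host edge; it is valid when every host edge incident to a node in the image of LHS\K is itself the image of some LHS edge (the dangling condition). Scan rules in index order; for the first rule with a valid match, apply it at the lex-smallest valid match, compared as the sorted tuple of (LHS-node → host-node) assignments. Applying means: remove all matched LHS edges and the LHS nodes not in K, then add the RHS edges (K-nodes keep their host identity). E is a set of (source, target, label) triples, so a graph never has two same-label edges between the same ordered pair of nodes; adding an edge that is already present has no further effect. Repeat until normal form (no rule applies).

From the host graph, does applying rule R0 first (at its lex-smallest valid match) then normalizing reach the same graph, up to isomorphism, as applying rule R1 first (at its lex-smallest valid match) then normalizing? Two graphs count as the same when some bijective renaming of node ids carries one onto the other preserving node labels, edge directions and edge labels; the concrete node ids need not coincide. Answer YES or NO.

Answer: YES

Steps:
branch R0-first: apply at {0↦8, 1↦1} → |E|=11, then 4 more step(s) → NF |V|=7 |E|=6 V={0:A, 1:C, 2:C, 3:C, 5:B, 6:B, 7:B} E=1-q->0 2-p->0 3-q->0 5-q->5 6-q->6 7-q->7
branch R1-first: apply at {0↦5, 1↦4} → |E|=12, then 4 more step(s) → NF |V|=7 |E|=6 V={0:A, 1:C, 2:C, 3:C, 5:B, 6:B, 7:B} E=1-q->0 2-p->0 3-q->0 5-q->5 6-q->6 7-q->7
graphs isomorphic (equal up to label-preserving node renaming)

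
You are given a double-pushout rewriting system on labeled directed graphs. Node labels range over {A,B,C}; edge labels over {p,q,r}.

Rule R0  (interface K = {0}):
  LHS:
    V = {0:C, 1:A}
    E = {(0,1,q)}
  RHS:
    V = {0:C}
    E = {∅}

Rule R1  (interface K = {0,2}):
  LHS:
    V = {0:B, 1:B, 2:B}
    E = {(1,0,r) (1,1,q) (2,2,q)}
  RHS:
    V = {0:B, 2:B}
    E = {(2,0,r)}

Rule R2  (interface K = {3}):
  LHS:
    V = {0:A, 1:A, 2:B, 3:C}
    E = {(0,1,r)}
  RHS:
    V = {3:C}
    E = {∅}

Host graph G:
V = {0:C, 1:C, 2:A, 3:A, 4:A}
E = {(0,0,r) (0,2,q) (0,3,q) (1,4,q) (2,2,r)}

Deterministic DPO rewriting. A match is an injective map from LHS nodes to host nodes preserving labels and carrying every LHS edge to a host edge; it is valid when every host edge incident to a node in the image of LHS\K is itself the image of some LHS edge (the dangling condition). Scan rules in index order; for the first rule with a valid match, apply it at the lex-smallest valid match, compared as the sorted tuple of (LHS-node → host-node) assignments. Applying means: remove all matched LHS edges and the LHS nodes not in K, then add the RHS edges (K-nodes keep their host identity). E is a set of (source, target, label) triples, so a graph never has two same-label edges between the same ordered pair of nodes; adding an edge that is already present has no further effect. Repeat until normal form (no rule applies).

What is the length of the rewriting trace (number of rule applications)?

Answer: 2

Steps:
[0] host  ⇒  5 nodes, 5 edges  {0-r->0 0-q->2 0-q->3 1-q->4 2-r->2}
[1] R0 @ {0↦0, 1↦3}  ⇒  4 nodes, 4 edges  {0-r->0 0-q->2 1-q->4 2-r->2}
[2] R0 @ {0↦1, 1↦4}  ⇒  3 nodes, 3 edges  {0-r->0 0-q->2 2-r->2}
normal form: no rule applies after step 2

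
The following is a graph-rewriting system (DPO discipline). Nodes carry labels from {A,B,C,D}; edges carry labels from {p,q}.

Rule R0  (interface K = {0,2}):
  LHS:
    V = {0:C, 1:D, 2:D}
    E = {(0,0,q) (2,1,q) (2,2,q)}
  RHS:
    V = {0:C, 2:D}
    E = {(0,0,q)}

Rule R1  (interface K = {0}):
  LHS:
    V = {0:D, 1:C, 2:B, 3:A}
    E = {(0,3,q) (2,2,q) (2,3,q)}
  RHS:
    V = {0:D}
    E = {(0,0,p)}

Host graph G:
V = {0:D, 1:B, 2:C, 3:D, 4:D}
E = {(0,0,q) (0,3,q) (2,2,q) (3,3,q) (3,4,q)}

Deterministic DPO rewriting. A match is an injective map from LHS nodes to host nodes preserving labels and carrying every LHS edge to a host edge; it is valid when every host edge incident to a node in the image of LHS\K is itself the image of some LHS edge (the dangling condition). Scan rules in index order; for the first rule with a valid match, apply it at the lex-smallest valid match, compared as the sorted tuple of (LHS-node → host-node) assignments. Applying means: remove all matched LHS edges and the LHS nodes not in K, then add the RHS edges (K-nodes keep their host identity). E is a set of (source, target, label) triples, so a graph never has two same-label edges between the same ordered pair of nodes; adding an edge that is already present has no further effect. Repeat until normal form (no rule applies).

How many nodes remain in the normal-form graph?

initial: |V|=5 |E|=5  E = 0-q->0 0-q->3 2-q->2 3-q->3 3-q->4
step 1: apply R0 at {0↦2, 1↦4, 2↦3}  → |V|=4 |E|=3  E = 0-q->0 0-q->3 2-q->2
step 2: apply R0 at {0↦2, 1↦3, 2↦0}  → |V|=3 |E|=1  E = 2-q->2
halt: no rule applies after step 2
NF nodes: {0:D, 1:B, 2:C}

Answer: 3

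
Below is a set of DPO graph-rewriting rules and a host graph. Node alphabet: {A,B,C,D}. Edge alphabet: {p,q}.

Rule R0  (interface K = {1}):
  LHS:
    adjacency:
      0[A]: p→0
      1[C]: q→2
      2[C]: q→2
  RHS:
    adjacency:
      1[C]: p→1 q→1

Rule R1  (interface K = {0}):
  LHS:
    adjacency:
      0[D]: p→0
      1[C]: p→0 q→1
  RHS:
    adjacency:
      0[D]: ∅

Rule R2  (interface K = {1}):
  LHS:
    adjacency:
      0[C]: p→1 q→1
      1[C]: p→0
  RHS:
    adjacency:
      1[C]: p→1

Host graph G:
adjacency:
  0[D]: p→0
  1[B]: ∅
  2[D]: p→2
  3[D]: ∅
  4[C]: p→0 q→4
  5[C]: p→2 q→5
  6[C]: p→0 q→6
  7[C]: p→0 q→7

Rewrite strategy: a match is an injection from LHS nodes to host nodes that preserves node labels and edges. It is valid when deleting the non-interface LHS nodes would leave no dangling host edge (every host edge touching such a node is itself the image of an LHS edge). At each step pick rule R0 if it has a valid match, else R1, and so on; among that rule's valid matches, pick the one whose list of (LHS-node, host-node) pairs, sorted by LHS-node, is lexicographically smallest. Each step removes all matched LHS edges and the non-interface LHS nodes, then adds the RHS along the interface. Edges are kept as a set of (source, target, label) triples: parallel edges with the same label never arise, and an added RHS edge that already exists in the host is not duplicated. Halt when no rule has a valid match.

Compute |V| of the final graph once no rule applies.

Answer: 6

Rewrite trace:
initial: |V|=8 |E|=10  E = 0-p->0 2-p->2 4-p->0 4-q->4 5-p->2 5-q->5 6-p->0 6-q->6 7-p->0 7-q->7
step 1: apply R1 at {0↦0, 1↦4}  → |V|=7 |E|=7  E = 2-p->2 5-p->2 5-q->5 6-p->0 6-q->6 7-p->0 7-q->7
step 2: apply R1 at {0↦2, 1↦5}  → |V|=6 |E|=4  E = 6-p->0 6-q->6 7-p->0 7-q->7
final graph: no rule applies after step 2
NF nodes: {0:D, 1:B, 2:D, 3:D, 6:C, 7:C}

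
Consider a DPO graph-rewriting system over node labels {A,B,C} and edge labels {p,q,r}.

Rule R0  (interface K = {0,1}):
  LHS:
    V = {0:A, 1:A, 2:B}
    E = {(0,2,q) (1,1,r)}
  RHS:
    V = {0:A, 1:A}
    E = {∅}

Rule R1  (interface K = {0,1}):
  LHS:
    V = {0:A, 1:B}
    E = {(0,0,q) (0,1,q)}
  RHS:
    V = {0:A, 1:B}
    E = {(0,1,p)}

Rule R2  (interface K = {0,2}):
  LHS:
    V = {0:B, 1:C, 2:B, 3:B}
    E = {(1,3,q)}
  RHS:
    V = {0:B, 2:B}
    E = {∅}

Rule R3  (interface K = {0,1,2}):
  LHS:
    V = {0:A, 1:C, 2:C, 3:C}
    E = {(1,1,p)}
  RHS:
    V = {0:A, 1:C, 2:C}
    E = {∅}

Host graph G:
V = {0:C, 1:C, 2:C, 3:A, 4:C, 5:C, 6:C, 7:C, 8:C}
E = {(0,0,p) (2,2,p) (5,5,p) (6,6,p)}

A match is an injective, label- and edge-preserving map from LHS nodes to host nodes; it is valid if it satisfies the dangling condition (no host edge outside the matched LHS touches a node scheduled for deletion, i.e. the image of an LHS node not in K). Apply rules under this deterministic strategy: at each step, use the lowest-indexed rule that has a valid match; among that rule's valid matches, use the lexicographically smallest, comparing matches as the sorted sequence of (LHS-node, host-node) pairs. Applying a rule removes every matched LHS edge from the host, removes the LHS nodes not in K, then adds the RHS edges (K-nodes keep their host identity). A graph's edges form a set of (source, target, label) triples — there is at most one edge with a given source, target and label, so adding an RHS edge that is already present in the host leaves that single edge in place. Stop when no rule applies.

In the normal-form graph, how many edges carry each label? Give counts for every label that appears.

Answer: (no edges)

Derivation:
[0] host  ⇒  9 nodes, 4 edges  {0-p->0 2-p->2 5-p->5 6-p->6}
[1] R3 @ {0↦3, 1↦0, 2↦1, 3↦4}  ⇒  8 nodes, 3 edges  {2-p->2 5-p->5 6-p->6}
[2] R3 @ {0↦3, 1↦2, 2↦0, 3↦1}  ⇒  7 nodes, 2 edges  {5-p->5 6-p->6}
[3] R3 @ {0↦3, 1↦5, 2↦0, 3↦2}  ⇒  6 nodes, 1 edges  {6-p->6}
[4] R3 @ {0↦3, 1↦6, 2↦0, 3↦5}  ⇒  5 nodes, 0 edges  {∅}
final graph: no rule applies after step 4
NF edges: []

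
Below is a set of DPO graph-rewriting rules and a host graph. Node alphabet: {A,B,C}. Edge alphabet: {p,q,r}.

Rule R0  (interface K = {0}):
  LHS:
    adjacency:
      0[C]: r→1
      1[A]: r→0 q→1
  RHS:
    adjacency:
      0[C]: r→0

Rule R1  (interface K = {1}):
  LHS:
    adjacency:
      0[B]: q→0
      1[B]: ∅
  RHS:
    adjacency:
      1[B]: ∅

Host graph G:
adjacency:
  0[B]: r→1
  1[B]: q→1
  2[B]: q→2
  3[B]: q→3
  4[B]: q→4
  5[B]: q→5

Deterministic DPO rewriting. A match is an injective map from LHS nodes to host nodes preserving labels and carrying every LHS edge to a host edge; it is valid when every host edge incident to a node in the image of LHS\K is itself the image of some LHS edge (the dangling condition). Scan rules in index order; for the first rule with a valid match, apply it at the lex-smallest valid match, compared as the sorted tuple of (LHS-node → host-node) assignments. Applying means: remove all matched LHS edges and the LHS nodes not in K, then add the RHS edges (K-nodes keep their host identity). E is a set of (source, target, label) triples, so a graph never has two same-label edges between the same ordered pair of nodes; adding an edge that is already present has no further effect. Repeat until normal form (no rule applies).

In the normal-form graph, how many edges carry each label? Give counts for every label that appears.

start.  V:6 E:6  edges: 0-r->1 1-q->1 2-q->2 3-q->3 4-q->4 5-q->5
1. fire R1 via {0↦2, 1↦0}  →  V:5 E:5  edges: 0-r->1 1-q->1 3-q->3 4-q->4 5-q->5
2. fire R1 via {0↦3, 1↦0}  →  V:4 E:4  edges: 0-r->1 1-q->1 4-q->4 5-q->5
3. fire R1 via {0↦4, 1↦0}  →  V:3 E:3  edges: 0-r->1 1-q->1 5-q->5
4. fire R1 via {0↦5, 1↦0}  →  V:2 E:2  edges: 0-r->1 1-q->1
final graph: no rule applies after step 4
NF edges: [(0, 1, 'r'), (1, 1, 'q')]

Answer: q:1 r:1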